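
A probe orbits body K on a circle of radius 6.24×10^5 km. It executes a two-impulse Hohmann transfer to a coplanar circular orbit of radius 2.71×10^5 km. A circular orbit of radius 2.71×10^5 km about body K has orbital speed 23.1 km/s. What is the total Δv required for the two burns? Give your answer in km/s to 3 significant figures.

From the circular-orbit relation v² = μ/r at r = 2.71×10^5 km: μ = v²r = (23.1)² × 2.71×10^5 = 1.44608×10^8 km³/s².
Transfer-ellipse semi-major axis a_t = (r₁ + r₂)/2 = (6.240×10^5 + 2.710×10^5)/2 = 4.475×10^5 km.
Circular speed at r₁: v₁ = √(μ/r₁) = √(1.44608×10^8/6.240×10^5) = 15.22314 km/s.
On the transfer ellipse at r₁, v² = μ(2/r − 1/a) gives v_a = √[μ(2/r₁ − 1/a_t)] = 11.84657 km/s.
First burn Δv₁ = |v_a − v₁| = 3.3766 km/s.
Circular speed at r₂: v₂ = √(μ/r₂) = 23.1000 km/s.
Transfer-orbit speed at r₂: v_p = √[μ(2/r₂ − 1/a_t)] = 27.2777 km/s.
Second burn Δv₂ = |v₂ − v_p| = 4.1777 km/s.
Total Δv = Δv₁ + Δv₂ = 7.554 km/s.

Δv = 7.55 km/s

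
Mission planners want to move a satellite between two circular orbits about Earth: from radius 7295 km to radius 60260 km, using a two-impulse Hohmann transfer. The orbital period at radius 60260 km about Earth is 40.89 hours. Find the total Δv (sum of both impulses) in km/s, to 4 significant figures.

Δv = 3.858 km/s

From Kepler's third law T² = 4π²r³/μ at r = 60260 km, T = 40.89 hours = 40.89 × 3600 s = 1.47204×10^5 s: μ = 4π²r³/T² = 3.98665×10^5 km³/s².
Transfer-ellipse semi-major axis a_t = (r₁ + r₂)/2 = (7295 + 60260)/2 = 33777.5 km.
Circular speed at r₁: v₁ = √(μ/r₁) = √(3.98665×10^5/7295) = 7.39250 km/s.
On the transfer ellipse at r₁, vis-viva equation gives v_p = √[μ(2/r₁ − 1/a_t)] = 9.87398 km/s.
First burn Δv₁ = |v_p − v₁| = 2.481 km/s.
Circular speed at r₂: v₂ = √(μ/r₂) = 2.572 km/s.
Transfer-orbit speed at r₂: v_a = √[μ(2/r₂ − 1/a_t)] = 1.195 km/s.
Second burn Δv₂ = |v₂ − v_a| = 1.377 km/s.
Total Δv = Δv₁ + Δv₂ = 3.858 km/s.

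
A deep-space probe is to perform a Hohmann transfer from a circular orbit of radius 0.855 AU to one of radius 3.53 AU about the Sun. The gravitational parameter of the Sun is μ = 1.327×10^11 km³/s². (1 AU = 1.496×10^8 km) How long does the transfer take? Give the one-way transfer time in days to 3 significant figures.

In km: r₁ = 0.855 × 1.496×10^8 = 1.27908×10^8 km; r₂ = 3.53 × 1.496×10^8 = 5.28088×10^8 km.
Semi-major axis of the transfer orbit: a_t = (1.27908×10^8 + 5.28088×10^8)/2 = 3.27998×10^8 km.
Transfer time t = π√(a_t³/μ) = π√((3.27998×10^8)³ / 1.327×10^11) = 5.123×10^7 s.
Converting: 5.123×10^7 s ÷ 86400 s/day = 593 days.

t = 593 days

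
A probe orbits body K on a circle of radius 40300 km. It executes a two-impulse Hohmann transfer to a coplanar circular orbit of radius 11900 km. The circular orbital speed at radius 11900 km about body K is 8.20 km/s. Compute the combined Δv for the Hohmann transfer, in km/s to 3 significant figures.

Δv = 3.44 km/s

From the circular-orbit relation v² = μ/r at r = 11900 km: μ = v²r = (8.20)² × 11900 = 8.00156×10^5 km³/s².
The Hohmann ellipse has a_t = (r₁ + r₂)/2 = 26100 km.
Circular speed at r₁: v₁ = √(μ/r₁) = √(8.00156×10^5/40300) = 4.456 km/s.
Transfer-orbit speed at r₁ (vis-viva equation): v_a = √[μ(2/r₁ − 1/a_t)] = 3.009 km/s.
First burn Δv₁ = |v_a − v₁| = 1.447 km/s.
Circular speed at r₂: v₂ = √(μ/r₂) = 8.2000 km/s.
Transfer-orbit speed at r₂: v_p = √[μ(2/r₂ − 1/a_t)] = 10.189 km/s.
Second burn Δv₂ = |v₂ − v_p| = 1.989 km/s.
Δv = Δv₁ + Δv₂ = 1.447 + 1.989 = 3.436 km/s.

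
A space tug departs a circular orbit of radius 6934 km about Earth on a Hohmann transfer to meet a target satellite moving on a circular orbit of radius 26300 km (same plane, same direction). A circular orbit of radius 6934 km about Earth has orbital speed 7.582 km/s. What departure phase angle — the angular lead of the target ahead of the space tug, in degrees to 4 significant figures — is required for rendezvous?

φ = 89.60°

From the circular-orbit relation v² = μ/r at r = 6934 km: μ = v²r = (7.582)² × 6934 = 3.98613×10^5 km³/s².
Transfer-ellipse semi-major axis a_t = (r₁ + r₂)/2 = (6934 + 26300)/2 = 16617 km.
The half-period of the transfer ellipse is t = π√(a_t³/μ) = 10658.7 s.
Target angular speed ω₂ = √(μ/r₂³) = 1.48027×10^-4 rad/s.
Angle swept by the target during transfer: ω₂·t = 1.5778 rad = 90.40°.
The space tug traverses 180° on the transfer ellipse, so the target must lead by 180° − 90.40° = 89.60°.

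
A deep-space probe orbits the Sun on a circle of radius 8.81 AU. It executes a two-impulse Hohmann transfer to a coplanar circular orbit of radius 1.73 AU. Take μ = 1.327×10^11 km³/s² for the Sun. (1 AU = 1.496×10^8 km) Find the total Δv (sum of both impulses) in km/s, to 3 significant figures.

Δv = 10.9 km/s

In km: r₁ = 8.81 × 1.496×10^8 = 1.317976×10^9 km; r₂ = 1.73 × 1.496×10^8 = 2.58808×10^8 km.
Semi-major axis of the transfer orbit: a_t = (1.317976×10^9 + 2.58808×10^8)/2 = 7.88392×10^8 km.
At r₁ the circular-orbit speed is v₁ = √(μ/r₁) = 10.034 km/s.
Transfer-orbit speed at r₁ (vis-viva): v_a = √[μ(2/r₁ − 1/a_t)] = 5.7491 km/s.
First burn Δv₁ = |v_a − v₁| = 4.285 km/s.
At r₂, v₂ = √(μ/r₂) = 22.64366 km/s.
Transfer-orbit speed at r₂: v_p = √[μ(2/r₂ − 1/a_t)] = 29.27718 km/s.
Second burn Δv₂ = |v₂ − v_p| = 6.634 km/s.
Δv = Δv₁ + Δv₂ = 4.285 + 6.634 = 10.92 km/s.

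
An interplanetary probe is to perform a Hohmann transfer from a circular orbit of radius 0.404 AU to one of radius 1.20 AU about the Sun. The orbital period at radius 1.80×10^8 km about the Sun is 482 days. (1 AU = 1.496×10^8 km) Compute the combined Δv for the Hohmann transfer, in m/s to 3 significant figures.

Δv = 18400 m/s

From Kepler's third law T² = 4π²r³/μ at r = 1.80×10^8 km, T = 482 days = 482 × 86400 s = 4.16448×10^7 s: μ = 4π²r³/T² = 1.32756×10^11 km³/s².
In km: r₁ = 0.404 × 1.496×10^8 = 6.04384×10^7 km; r₂ = 1.20 × 1.496×10^8 = 1.7952×10^8 km.
The Hohmann ellipse has a_t = (r₁ + r₂)/2 = 1.199792×10^8 km.
At r₁ the circular-orbit speed is v₁ = √(μ/r₁) = 46.87 km/s.
On the transfer ellipse at r₁, v² = μ(2/r − 1/a) gives v_p = √[μ(2/r₁ − 1/a_t)] = 57.33 km/s.
First burn Δv₁ = |v_p − v₁| = 10.46 km/s.
Circular speed at r₂: v₂ = √(μ/r₂) = 27.194 km/s.
Transfer-orbit speed at r₂: v_a = √[μ(2/r₂ − 1/a_t)] = 19.301 km/s.
Second burn Δv₂ = |v₂ − v_a| = 7.893 km/s.
Total Δv = Δv₁ + Δv₂ = 18.35 km/s.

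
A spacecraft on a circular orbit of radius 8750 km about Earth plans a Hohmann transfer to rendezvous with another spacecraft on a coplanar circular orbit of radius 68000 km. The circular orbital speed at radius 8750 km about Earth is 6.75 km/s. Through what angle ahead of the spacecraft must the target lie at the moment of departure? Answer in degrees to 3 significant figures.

φ = 104°

From the circular-orbit relation v² = μ/r at r = 8750 km: μ = v²r = (6.75)² × 8750 = 3.98672×10^5 km³/s².
The Hohmann ellipse has a_t = (r₁ + r₂)/2 = 38375 km.
The half-period of the transfer ellipse is t = π√(a_t³/μ) = 37404 s.
Target angular speed ω₂ = √(μ/r₂³) = 3.5608×10^-5 rad/s.
Angle swept by the target during transfer: ω₂·t = 1.3319 rad = 76.31°.
The spacecraft traverses 180° on the transfer ellipse, so the target must lead by 180° − 76.31° = 104°.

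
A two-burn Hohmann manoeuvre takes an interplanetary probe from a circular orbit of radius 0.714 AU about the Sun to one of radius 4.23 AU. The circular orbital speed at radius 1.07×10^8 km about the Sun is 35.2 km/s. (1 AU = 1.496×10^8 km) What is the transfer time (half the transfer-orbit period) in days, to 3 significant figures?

t = 710 days

From the circular-orbit relation v² = μ/r at r = 1.07×10^8 km: μ = v²r = (35.2)² × 1.07×10^8 = 1.32577×10^11 km³/s².
In km: r₁ = 0.714 × 1.496×10^8 = 1.068144×10^8 km; r₂ = 4.23 × 1.496×10^8 = 6.32808×10^8 km.
The Hohmann ellipse has a_t = (r₁ + r₂)/2 = 3.698112×10^8 km.
By Kepler's third law the transfer-orbit period is T = 2π√(a_t³/μ), so t = T/2 = 6.136×10^7 s.
Converting: 6.136×10^7 s ÷ 86400 s/day = 710 days.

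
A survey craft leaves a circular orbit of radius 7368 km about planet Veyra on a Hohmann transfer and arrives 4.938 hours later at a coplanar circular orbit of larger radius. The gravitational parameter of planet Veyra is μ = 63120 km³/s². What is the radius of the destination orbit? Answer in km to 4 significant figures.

Transfer time t = 4.938 hours = 17776.8 s, and t = π√(a_t³/μ).
So a_t = (μ t²/π²)^(1/3) = (63120 × (17776.8)² / π²)^(1/3) = 12643 km.
Since a_t = (r₁ + r₂)/2, r₂ = 2a_t − r₁ = 2×12643 − 7368 = 17918 km.

r₂ = 17920 km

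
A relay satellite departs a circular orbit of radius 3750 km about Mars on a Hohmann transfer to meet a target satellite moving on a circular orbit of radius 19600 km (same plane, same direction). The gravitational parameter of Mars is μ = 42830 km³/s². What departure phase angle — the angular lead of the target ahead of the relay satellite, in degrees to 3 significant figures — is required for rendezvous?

Semi-major axis of the transfer orbit: a_t = (3750 + 19600)/2 = 11675 km.
The half-period of the transfer ellipse is t = π√(a_t³/μ) = 19149.7 s.
The target's mean motion on its circular orbit is ω₂ = √(μ/r₂³) = 7.54206×10^-5 rad/s.
Angle swept by the target during transfer: ω₂·t = 1.44428 rad = 82.751°.
The relay satellite traverses 180° on the transfer ellipse, so the target must lead by 180° − 82.751° = 97.2°.

φ = 97.2°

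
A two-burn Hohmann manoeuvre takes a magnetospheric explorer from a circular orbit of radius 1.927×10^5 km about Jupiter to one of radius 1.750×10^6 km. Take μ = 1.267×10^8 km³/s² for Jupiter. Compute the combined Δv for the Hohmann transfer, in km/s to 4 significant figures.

The Hohmann ellipse has a_t = (r₁ + r₂)/2 = 9.7135×10^5 km.
At r₁ the circular-orbit speed is v₁ = √(μ/r₁) = 25.6417 km/s.
On the transfer ellipse at r₁, vis-viva gives v_p = √[μ(2/r₁ − 1/a_t)] = 34.4174 km/s.
First burn Δv₁ = |v_p − v₁| = 8.7757 km/s.
At r₂, v₂ = √(μ/r₂) = 8.509 km/s.
Transfer-orbit speed at r₂: v_a = √[μ(2/r₂ − 1/a_t)] = 3.790 km/s.
Second burn Δv₂ = |v₂ − v_a| = 4.7190 km/s.
Δv = Δv₁ + Δv₂ = 8.7757 + 4.7190 = 13.49 km/s.

Δv = 13.49 km/s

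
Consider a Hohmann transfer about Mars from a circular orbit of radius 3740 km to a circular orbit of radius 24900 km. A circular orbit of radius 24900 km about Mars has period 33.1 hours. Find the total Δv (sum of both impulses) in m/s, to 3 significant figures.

Δv = 1720 m/s

From Kepler's third law T² = 4π²r³/μ at r = 24900 km, T = 33.1 hours = 33.1 × 3600 s = 1.1916×10^5 s: μ = 4π²r³/T² = 42923.7 km³/s².
Transfer-ellipse semi-major axis a_t = (r₁ + r₂)/2 = (3740 + 24900)/2 = 14320 km.
Circular speed at r₁: v₁ = √(μ/r₁) = √(42923.7/3740) = 3.388 km/s.
On the transfer ellipse at r₁, v² = μ(2/r − 1/a) gives v_p = √[μ(2/r₁ − 1/a_t)] = 4.467 km/s.
First burn Δv₁ = |v_p − v₁| = 1.079 km/s.
Circular speed at r₂: v₂ = √(μ/r₂) = 1.313 km/s.
Transfer-orbit speed at r₂: v_a = √[μ(2/r₂ − 1/a_t)] = 0.6710 km/s.
Second burn Δv₂ = |v₂ − v_a| = 0.6420 km/s.
Δv = Δv₁ + Δv₂ = 1.079 + 0.6420 = 1.721 km/s.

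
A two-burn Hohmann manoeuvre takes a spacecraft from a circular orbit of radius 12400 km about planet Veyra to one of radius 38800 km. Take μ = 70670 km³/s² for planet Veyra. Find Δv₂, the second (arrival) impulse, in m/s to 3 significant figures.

Δv₂ = 410 m/s

Semi-major axis of the transfer orbit: a_t = (12400 + 38800)/2 = 25600 km.
Circular speed at r = 38800 km: v_c = √(μ/r) = 1.3496 km/s.
Vis-viva on the transfer ellipse at r = 38800 km gives v_t = √[μ(2/r − 1/a_t)] = 0.93927 km/s.
Δv₂ = |v_t − v_c| = |0.93927 − 1.3496| = 0.4103 km/s.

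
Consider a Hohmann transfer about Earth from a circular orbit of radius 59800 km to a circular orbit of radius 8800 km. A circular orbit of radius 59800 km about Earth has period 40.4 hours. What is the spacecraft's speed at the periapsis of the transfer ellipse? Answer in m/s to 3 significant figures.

v = 8890 m/s

From Kepler's third law T² = 4π²r³/μ at r = 59800 km, T = 40.4 hours = 40.4 × 3600 s = 1.4544×10^5 s: μ = 4π²r³/T² = 3.99113×10^5 km³/s².
Semi-major axis of the transfer orbit: a_t = (59800 + 8800)/2 = 34300 km.
The periapsis of the transfer ellipse is at r = 8800 km.
Vis-viva: v = √[μ(2/r − 1/a_t)] = √[3.99113×10^5 × (2/8800 − 1/34300)] = 8.892 km/s.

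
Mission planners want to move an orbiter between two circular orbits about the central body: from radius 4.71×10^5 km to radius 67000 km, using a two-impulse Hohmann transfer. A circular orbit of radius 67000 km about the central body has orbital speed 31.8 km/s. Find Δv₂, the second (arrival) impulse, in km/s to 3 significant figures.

From the circular-orbit relation v² = μ/r at r = 67000 km: μ = v²r = (31.8)² × 67000 = 6.77531×10^7 km³/s².
Semi-major axis of the transfer orbit: a_t = (4.710×10^5 + 67000)/2 = 2.690×10^5 km.
On the circular orbit at r = 67000 km, v_c = √(μ/r) = 31.80 km/s.
Transfer-orbit speed at the same r (vis-viva, a = a_t): v_t = √[μ(2/r − 1/a_t)] = 42.08 km/s.
Δv₂ = |v_t − v_c| = |42.08 − 31.80| = 10.28 km/s.

Δv₂ = 10.3 km/s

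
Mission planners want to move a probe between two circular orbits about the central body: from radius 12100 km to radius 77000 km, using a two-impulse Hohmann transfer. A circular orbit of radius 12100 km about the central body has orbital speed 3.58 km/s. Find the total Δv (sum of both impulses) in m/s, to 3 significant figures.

From the circular-orbit relation v² = μ/r at r = 12100 km: μ = v²r = (3.58)² × 12100 = 1.55078×10^5 km³/s².
Semi-major axis of the transfer orbit: a_t = (12100 + 77000)/2 = 44550 km.
Circular speed at r₁: v₁ = √(μ/r₁) = √(1.55078×10^5/12100) = 3.5800 km/s.
On the transfer ellipse at r₁, v² = μ(2/r − 1/a) gives v_p = √[μ(2/r₁ − 1/a_t)] = 4.7066 km/s.
First burn Δv₁ = |v_p − v₁| = 1.1266 km/s.
Circular speed at r₂: v₂ = √(μ/r₂) = 1.419157 km/s.
Transfer-orbit speed at r₂: v_a = √[μ(2/r₂ − 1/a_t)] = 0.7396039 km/s.
Second burn Δv₂ = |v₂ − v_a| = 0.67955 km/s.
Total Δv = Δv₁ + Δv₂ = 1.806 km/s.

Δv = 1810 m/s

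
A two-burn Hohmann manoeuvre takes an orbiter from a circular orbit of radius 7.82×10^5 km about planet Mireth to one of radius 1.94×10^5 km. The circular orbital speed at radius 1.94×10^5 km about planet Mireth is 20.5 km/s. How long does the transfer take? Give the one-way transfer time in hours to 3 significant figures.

t = 32.9 hours

From the circular-orbit relation v² = μ/r at r = 1.94×10^5 km: μ = v²r = (20.5)² × 1.94×10^5 = 8.15285×10^7 km³/s².
The Hohmann ellipse has a_t = (r₁ + r₂)/2 = 4.880×10^5 km.
Transfer time t = π√(a_t³/μ) = π√((4.880×10^5)³ / 8.15285×10^7) = 1.186×10^5 s.
Converting: 1.186×10^5 s ÷ 3600 s/hour = 32.9 hours.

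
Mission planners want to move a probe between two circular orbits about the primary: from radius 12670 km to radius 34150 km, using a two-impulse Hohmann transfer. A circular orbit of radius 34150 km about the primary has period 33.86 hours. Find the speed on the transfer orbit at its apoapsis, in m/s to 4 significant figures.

v = 1295 m/s

From Kepler's third law T² = 4π²r³/μ at r = 34150 km, T = 33.86 hours = 33.86 × 3600 s = 1.21896×10^5 s: μ = 4π²r³/T² = 1.05816×10^5 km³/s².
Semi-major axis of the transfer orbit: a_t = (12670 + 34150)/2 = 23410 km.
At apoapsis, r = 34150 km.
From the vis-viva equation, v = √[μ(2/r − 1/a_t)] = 1.295 km/s.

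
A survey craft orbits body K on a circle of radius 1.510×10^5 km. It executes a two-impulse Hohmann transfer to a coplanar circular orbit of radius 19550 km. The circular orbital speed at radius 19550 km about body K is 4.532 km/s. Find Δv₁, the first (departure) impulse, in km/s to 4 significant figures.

Δv₁ = 0.8499 km/s

From the circular-orbit relation v² = μ/r at r = 19550 km: μ = v²r = (4.532)² × 19550 = 4.01538×10^5 km³/s².
The Hohmann ellipse has a_t = (r₁ + r₂)/2 = 85275 km.
Circular speed at r = 1.510×10^5 km: v_c = √(μ/r) = 1.6307 km/s.
Transfer-orbit speed at the same r (vis-viva, a = a_t): v_t = √[μ(2/r − 1/a_t)] = 0.78080 km/s.
Δv₁ = |v_t − v_c| = |0.78080 − 1.6307| = 0.8499 km/s.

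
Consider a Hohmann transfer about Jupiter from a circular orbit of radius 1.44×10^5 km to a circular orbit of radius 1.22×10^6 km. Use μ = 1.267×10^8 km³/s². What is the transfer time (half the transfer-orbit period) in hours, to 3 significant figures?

Transfer-ellipse semi-major axis a_t = (r₁ + r₂)/2 = (1.440×10^5 + 1.220×10^6)/2 = 6.820×10^5 km.
Half the transfer-orbit period gives t = π√(a_t³/μ) = 1.572×10^5 s.
Converting: 1.572×10^5 s ÷ 3600 s/hour = 43.7 hours.

t = 43.7 hours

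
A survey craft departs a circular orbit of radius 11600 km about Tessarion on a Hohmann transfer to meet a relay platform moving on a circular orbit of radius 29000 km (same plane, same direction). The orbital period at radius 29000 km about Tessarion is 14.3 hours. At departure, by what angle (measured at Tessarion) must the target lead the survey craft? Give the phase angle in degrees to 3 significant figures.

φ = 74.6°

From Kepler's third law T² = 4π²r³/μ at r = 29000 km, T = 14.3 hours = 14.3 × 3600 s = 51480 s: μ = 4π²r³/T² = 3.63309×10^5 km³/s².
The Hohmann ellipse has a_t = (r₁ + r₂)/2 = 20300 km.
Transfer time t = π√(a_t³/μ) = 15070 s.
The target's mean motion on its circular orbit is ω₂ = √(μ/r₂³) = 1.221×10^-4 rad/s.
Angle swept by the target during transfer: ω₂·t = 1.840 rad = 105.4°.
Arrival is 180° from departure on the ellipse, so φ = 180° − 105.4° = 74.6°.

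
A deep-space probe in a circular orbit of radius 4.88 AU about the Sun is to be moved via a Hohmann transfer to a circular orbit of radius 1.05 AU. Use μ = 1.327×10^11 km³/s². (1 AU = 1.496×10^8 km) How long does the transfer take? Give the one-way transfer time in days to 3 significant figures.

In km: r₁ = 4.88 × 1.496×10^8 = 7.30048×10^8 km; r₂ = 1.05 × 1.496×10^8 = 1.5708×10^8 km.
Semi-major axis of the transfer orbit: a_t = (7.30048×10^8 + 1.5708×10^8)/2 = 4.43564×10^8 km.
By Kepler's third law the transfer-orbit period is T = 2π√(a_t³/μ), so t = T/2 = 8.0565×10^7 s.
Converting: 8.0565×10^7 s ÷ 86400 s/day = 932 days.

t = 932 days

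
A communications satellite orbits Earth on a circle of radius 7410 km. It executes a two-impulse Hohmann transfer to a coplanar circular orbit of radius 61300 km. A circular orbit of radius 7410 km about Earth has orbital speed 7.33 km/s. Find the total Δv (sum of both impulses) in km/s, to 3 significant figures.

From the circular-orbit relation v² = μ/r at r = 7410 km: μ = v²r = (7.33)² × 7410 = 3.98131×10^5 km³/s².
The Hohmann ellipse has a_t = (r₁ + r₂)/2 = 34355 km.
Circular speed at r₁: v₁ = √(μ/r₁) = √(3.98131×10^5/7410) = 7.330 km/s.
Transfer-orbit speed at r₁ (v² = μ(2/r − 1/a)): v_p = √[μ(2/r₁ − 1/a_t)] = 9.791 km/s.
First burn Δv₁ = |v_p − v₁| = 2.461 km/s.
At r₂, v₂ = √(μ/r₂) = 2.5485 km/s.
Transfer-orbit speed at r₂: v_a = √[μ(2/r₂ − 1/a_t)] = 1.1836 km/s.
Second burn Δv₂ = |v₂ − v_a| = 1.365 km/s.
Δv = Δv₁ + Δv₂ = 2.461 + 1.365 = 3.826 km/s.

Δv = 3.83 km/s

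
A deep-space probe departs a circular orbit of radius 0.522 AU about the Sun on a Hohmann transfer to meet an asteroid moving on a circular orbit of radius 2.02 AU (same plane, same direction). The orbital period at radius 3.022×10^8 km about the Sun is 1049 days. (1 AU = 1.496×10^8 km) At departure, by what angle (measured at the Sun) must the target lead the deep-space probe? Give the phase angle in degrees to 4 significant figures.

From Kepler's third law T² = 4π²r³/μ at r = 3.022×10^8 km, T = 1049 days = 1049 × 86400 s = 9.06336×10^7 s: μ = 4π²r³/T² = 1.32637×10^11 km³/s².
In km: r₁ = 0.522 × 1.496×10^8 = 7.80912×10^7 km; r₂ = 2.02 × 1.496×10^8 = 3.02192×10^8 km.
The Hohmann ellipse has a_t = (r₁ + r₂)/2 = 1.901416×10^8 km.
The half-period of the transfer ellipse is t = π√(a_t³/μ) = 2.262×10^7 s.
The target's mean motion on its circular orbit is ω₂ = √(μ/r₂³) = 6.933×10^-8 rad/s.
Angle swept by the target during transfer: ω₂·t = 1.568 rad = 89.84°.
The deep-space probe traverses 180° on the transfer ellipse, so the target must lead by 180° − 89.84° = 90.16°.

φ = 90.16°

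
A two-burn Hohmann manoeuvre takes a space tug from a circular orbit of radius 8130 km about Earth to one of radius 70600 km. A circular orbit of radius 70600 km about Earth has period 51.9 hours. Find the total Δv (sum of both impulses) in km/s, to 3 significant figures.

Δv = 3.67 km/s

From Kepler's third law T² = 4π²r³/μ at r = 70600 km, T = 51.9 hours = 51.9 × 3600 s = 1.8684×10^5 s: μ = 4π²r³/T² = 3.97955×10^5 km³/s².
Semi-major axis of the transfer orbit: a_t = (8130 + 70600)/2 = 39365 km.
Circular speed at r₁: v₁ = √(μ/r₁) = √(3.97955×10^5/8130) = 6.9964 km/s.
On the transfer ellipse at r₁, vis-viva gives v_p = √[μ(2/r₁ − 1/a_t)] = 9.3696 km/s.
First burn Δv₁ = |v_p − v₁| = 2.373 km/s.
At r₂, v₂ = √(μ/r₂) = 2.374 km/s.
Transfer-orbit speed at r₂: v_a = √[μ(2/r₂ − 1/a_t)] = 1.079 km/s.
Second burn Δv₂ = |v₂ − v_a| = 1.295 km/s.
Total Δv = Δv₁ + Δv₂ = 3.668 km/s.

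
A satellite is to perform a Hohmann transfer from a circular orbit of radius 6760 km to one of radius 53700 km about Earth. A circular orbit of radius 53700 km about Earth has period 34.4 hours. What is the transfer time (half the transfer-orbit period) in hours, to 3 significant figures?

From Kepler's third law T² = 4π²r³/μ at r = 53700 km, T = 34.4 hours = 34.4 × 3600 s = 1.2384×10^5 s: μ = 4π²r³/T² = 3.98621×10^5 km³/s².
Transfer-ellipse semi-major axis a_t = (r₁ + r₂)/2 = (6760 + 53700)/2 = 30230 km.
By Kepler's third law the transfer-orbit period is T = 2π√(a_t³/μ), so t = T/2 = 26150 s.
Converting: 26150 s ÷ 3600 s/hour = 7.26 hours.

t = 7.26 hours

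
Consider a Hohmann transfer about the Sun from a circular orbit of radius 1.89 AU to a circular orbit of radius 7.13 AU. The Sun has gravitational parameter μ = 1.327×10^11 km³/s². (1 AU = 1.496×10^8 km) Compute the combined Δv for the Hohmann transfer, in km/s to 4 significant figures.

Δv = 9.509 km/s

In km: r₁ = 1.89 × 1.496×10^8 = 2.82744×10^8 km; r₂ = 7.13 × 1.496×10^8 = 1.066648×10^9 km.
Semi-major axis of the transfer orbit: a_t = (2.82744×10^8 + 1.066648×10^9)/2 = 6.74696×10^8 km.
At r₁ the circular-orbit speed is v₁ = √(μ/r₁) = 21.6640 km/s.
On the transfer ellipse at r₁, v² = μ(2/r − 1/a) gives v_p = √[μ(2/r₁ − 1/a_t)] = 27.2393 km/s.
First burn Δv₁ = |v_p − v₁| = 5.5753 km/s.
Circular speed at r₂: v₂ = √(μ/r₂) = 11.15385 km/s.
Transfer-orbit speed at r₂: v_a = √[μ(2/r₂ − 1/a_t)] = 7.220504 km/s.
Second burn Δv₂ = |v₂ − v_a| = 3.9333 km/s.
Δv = Δv₁ + Δv₂ = 5.5753 + 3.9333 = 9.509 km/s.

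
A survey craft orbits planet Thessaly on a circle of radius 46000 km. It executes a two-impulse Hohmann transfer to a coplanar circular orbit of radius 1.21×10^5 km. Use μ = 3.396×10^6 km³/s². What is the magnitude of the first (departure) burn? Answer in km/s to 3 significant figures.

Δv₁ = 1.75 km/s

The Hohmann ellipse has a_t = (r₁ + r₂)/2 = 83500 km.
Circular speed at r = 46000 km: v_c = √(μ/r) = 8.5922 km/s.
Vis-viva on the transfer ellipse at r = 46000 km gives v_t = √[μ(2/r − 1/a_t)] = 10.343 km/s.
Δv₁ = |v_t − v_c| = |10.343 − 8.5922| = 1.751 km/s.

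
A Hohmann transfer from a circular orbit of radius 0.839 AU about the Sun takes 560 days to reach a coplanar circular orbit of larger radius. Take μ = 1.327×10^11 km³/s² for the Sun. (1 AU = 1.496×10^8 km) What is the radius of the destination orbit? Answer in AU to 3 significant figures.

r₂ = 3.38 AU

In km: r₁ = 0.839 × 1.496×10^8 = 1.255144×10^8 km.
Transfer time t = 560 days = 4.8384×10^7 s, and t = π√(a_t³/μ).
So a_t = (μ t²/π²)^(1/3) = (1.327×10^11 × (4.8384×10^7)² / π²)^(1/3) = 3.1574×10^8 km.
Since a_t = (r₁ + r₂)/2, r₂ = 2a_t − r₁ = 2×3.1574×10^8 − 1.255144×10^8 = 5.059656×10^8 km.
In AU: r₂ = 5.059656×10^8 / 1.496×10^8 = 3.38 AU.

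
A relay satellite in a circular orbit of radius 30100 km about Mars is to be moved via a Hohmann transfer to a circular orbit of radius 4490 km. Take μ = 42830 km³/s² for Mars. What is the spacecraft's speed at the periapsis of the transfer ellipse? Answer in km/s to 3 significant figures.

v = 4.07 km/s

The Hohmann ellipse has a_t = (r₁ + r₂)/2 = 17295 km.
The periapsis of the transfer ellipse is at r = 4490 km.
Vis-viva: v = √[μ(2/r − 1/a_t)] = √[42830 × (2/4490 − 1/17295)] = 4.074 km/s.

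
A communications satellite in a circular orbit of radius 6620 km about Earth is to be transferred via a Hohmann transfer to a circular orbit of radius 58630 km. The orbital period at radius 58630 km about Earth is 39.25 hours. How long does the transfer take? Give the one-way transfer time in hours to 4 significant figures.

From Kepler's third law T² = 4π²r³/μ at r = 58630 km, T = 39.25 hours = 39.25 × 3600 s = 1.413×10^5 s: μ = 4π²r³/T² = 3.98506×10^5 km³/s².
The Hohmann ellipse has a_t = (r₁ + r₂)/2 = 32625 km.
Transfer time t = π√(a_t³/μ) = π√((32625)³ / 3.98506×10^5) = 29326 s.
Converting: 29326 s ÷ 3600 s/hour = 8.146 hours.

t = 8.146 hours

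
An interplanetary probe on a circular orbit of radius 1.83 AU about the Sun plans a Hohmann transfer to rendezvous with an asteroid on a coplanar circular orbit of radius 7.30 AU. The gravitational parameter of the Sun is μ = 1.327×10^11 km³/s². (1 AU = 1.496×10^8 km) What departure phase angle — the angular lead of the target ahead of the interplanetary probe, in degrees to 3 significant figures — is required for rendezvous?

φ = 91.0°

In km: r₁ = 1.83 × 1.496×10^8 = 2.73768×10^8 km; r₂ = 7.30 × 1.496×10^8 = 1.09208×10^9 km.
Transfer-ellipse semi-major axis a_t = (r₁ + r₂)/2 = (2.73768×10^8 + 1.09208×10^9)/2 = 6.82924×10^8 km.
The half-period of the transfer ellipse is t = π√(a_t³/μ) = 1.5391×10^8 s.
Target angular speed ω₂ = √(μ/r₂³) = 1.0094×10^-8 rad/s.
Angle swept by the target during transfer: ω₂·t = 1.5536 rad = 89.01°.
The interplanetary probe traverses 180° on the transfer ellipse, so the target must lead by 180° − 89.01° = 91.0°.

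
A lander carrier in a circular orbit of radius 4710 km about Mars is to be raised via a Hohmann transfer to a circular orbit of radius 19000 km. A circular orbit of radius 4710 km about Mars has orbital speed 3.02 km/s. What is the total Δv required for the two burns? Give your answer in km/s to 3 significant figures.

From the circular-orbit relation v² = μ/r at r = 4710 km: μ = v²r = (3.02)² × 4710 = 42957.1 km³/s².
Semi-major axis of the transfer orbit: a_t = (4710 + 19000)/2 = 11855 km.
Circular speed at r₁: v₁ = √(μ/r₁) = √(42957.1/4710) = 3.0200 km/s.
On the transfer ellipse at r₁, vis-viva gives v_p = √[μ(2/r₁ − 1/a_t)] = 3.8233 km/s.
First burn Δv₁ = |v_p − v₁| = 0.8033 km/s.
At r₂, v₂ = √(μ/r₂) = 1.50363 km/s.
Transfer-orbit speed at r₂: v_a = √[μ(2/r₂ − 1/a_t)] = 0.947764 km/s.
Second burn Δv₂ = |v₂ − v_a| = 0.5559 km/s.
Total Δv = Δv₁ + Δv₂ = 1.359 km/s.

Δv = 1.36 km/s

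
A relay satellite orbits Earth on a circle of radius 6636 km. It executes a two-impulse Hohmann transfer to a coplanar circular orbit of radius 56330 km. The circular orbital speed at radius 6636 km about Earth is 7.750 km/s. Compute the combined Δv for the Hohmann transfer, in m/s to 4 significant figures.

From the circular-orbit relation v² = μ/r at r = 6636 km: μ = v²r = (7.750)² × 6636 = 3.98575×10^5 km³/s².
Semi-major axis of the transfer orbit: a_t = (6636 + 56330)/2 = 31483 km.
Circular speed at r₁: v₁ = √(μ/r₁) = √(3.98575×10^5/6636) = 7.75000 km/s.
On the transfer ellipse at r₁, vis-viva gives v_p = √[μ(2/r₁ − 1/a_t)] = 10.3665 km/s.
First burn Δv₁ = |v_p − v₁| = 2.6165 km/s.
Circular speed at r₂: v₂ = √(μ/r₂) = 2.6600 km/s.
Transfer-orbit speed at r₂: v_a = √[μ(2/r₂ − 1/a_t)] = 1.2212 km/s.
Second burn Δv₂ = |v₂ − v_a| = 1.4388 km/s.
Δv = Δv₁ + Δv₂ = 2.6165 + 1.4388 = 4.055 km/s.

Δv = 4055 m/s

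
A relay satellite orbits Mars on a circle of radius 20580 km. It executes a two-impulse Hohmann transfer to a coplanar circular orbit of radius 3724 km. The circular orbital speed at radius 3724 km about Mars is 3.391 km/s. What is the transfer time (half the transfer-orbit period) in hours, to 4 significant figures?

t = 5.649 hours

From the circular-orbit relation v² = μ/r at r = 3724 km: μ = v²r = (3.391)² × 3724 = 42821.8 km³/s².
Semi-major axis of the transfer orbit: a_t = (20580 + 3724)/2 = 12152 km.
Half the transfer-orbit period gives t = π√(a_t³/μ) = 20337 s.
Converting: 20337 s ÷ 3600 s/hour = 5.649 hours.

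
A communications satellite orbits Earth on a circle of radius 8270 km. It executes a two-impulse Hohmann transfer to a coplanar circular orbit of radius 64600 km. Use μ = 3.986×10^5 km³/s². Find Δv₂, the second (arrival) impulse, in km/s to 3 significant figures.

Δv₂ = 1.30 km/s

The Hohmann ellipse has a_t = (r₁ + r₂)/2 = 36435 km.
Circular speed at r = 64600 km: v_c = √(μ/r) = 2.484 km/s.
Vis-viva on the transfer ellipse at r = 64600 km gives v_t = √[μ(2/r − 1/a_t)] = 1.183 km/s.
Δv₂ = |v_t − v_c| = |1.183 − 2.484| = 1.301 km/s.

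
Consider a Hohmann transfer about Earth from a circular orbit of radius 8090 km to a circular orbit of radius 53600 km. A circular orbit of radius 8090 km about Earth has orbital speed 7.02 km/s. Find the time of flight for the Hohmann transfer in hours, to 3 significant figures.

t = 7.49 hours

From the circular-orbit relation v² = μ/r at r = 8090 km: μ = v²r = (7.02)² × 8090 = 3.98678×10^5 km³/s².
Semi-major axis of the transfer orbit: a_t = (8090 + 53600)/2 = 30845 km.
Half the transfer-orbit period gives t = π√(a_t³/μ) = 26950 s.
Converting: 26950 s ÷ 3600 s/hour = 7.49 hours.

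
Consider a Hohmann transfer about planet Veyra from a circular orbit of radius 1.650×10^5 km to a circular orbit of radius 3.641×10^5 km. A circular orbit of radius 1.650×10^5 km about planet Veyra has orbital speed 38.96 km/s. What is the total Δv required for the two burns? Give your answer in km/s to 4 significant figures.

From the circular-orbit relation v² = μ/r at r = 1.650×10^5 km: μ = v²r = (38.96)² × 1.650×10^5 = 2.50450×10^8 km³/s².
The Hohmann ellipse has a_t = (r₁ + r₂)/2 = 2.6455×10^5 km.
At r₁ the circular-orbit speed is v₁ = √(μ/r₁) = 38.960 km/s.
On the transfer ellipse at r₁, vis-viva gives v_p = √[μ(2/r₁ − 1/a_t)] = 45.706 km/s.
First burn Δv₁ = |v_p − v₁| = 6.746 km/s.
At r₂, v₂ = √(μ/r₂) = 26.227 km/s.
Transfer-orbit speed at r₂: v_a = √[μ(2/r₂ − 1/a_t)] = 20.713 km/s.
Second burn Δv₂ = |v₂ − v_a| = 5.514 km/s.
Δv = Δv₁ + Δv₂ = 6.746 + 5.514 = 12.26 km/s.

Δv = 12.26 km/s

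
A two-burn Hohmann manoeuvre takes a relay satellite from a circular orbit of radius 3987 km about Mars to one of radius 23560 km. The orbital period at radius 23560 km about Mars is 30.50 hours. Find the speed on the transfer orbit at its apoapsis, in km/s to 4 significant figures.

v = 0.7254 km/s

From Kepler's third law T² = 4π²r³/μ at r = 23560 km, T = 30.50 hours = 30.50 × 3600 s = 1.098×10^5 s: μ = 4π²r³/T² = 42823.4 km³/s².
The Hohmann ellipse has a_t = (r₁ + r₂)/2 = 13773.5 km.
At apoapsis, r = 23560 km.
Vis-viva: v = √[μ(2/r − 1/a_t)] = √[42823.4 × (2/23560 − 1/13773.5)] = 0.7254 km/s.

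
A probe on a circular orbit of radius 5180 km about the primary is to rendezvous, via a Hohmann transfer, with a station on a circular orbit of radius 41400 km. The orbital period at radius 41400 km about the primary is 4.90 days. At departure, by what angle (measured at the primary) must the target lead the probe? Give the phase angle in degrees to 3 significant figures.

From Kepler's third law T² = 4π²r³/μ at r = 41400 km, T = 4.90 days = 4.90 × 86400 s = 4.2336×10^5 s: μ = 4π²r³/T² = 15629.4 km³/s².
The Hohmann ellipse has a_t = (r₁ + r₂)/2 = 23290 km.
The half-period of the transfer ellipse is t = π√(a_t³/μ) = 89317 s.
Target angular speed ω₂ = √(μ/r₂³) = 1.4841×10^-5 rad/s.
Angle swept by the target during transfer: ω₂·t = 1.3256 rad = 75.95°.
The probe traverses 180° on the transfer ellipse, so the target must lead by 180° − 75.95° = 104°.

φ = 104°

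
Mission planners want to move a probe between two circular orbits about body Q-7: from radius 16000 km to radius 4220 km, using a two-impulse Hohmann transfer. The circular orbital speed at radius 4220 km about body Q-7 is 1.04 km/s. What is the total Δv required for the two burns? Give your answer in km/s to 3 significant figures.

From the circular-orbit relation v² = μ/r at r = 4220 km: μ = v²r = (1.04)² × 4220 = 4564.35 km³/s².
Semi-major axis of the transfer orbit: a_t = (16000 + 4220)/2 = 10110 km.
At r₁ the circular-orbit speed is v₁ = √(μ/r₁) = 0.53411 km/s.
Transfer-orbit speed at r₁ (v² = μ(2/r − 1/a)): v_a = √[μ(2/r₁ − 1/a_t)] = 0.34507 km/s.
First burn Δv₁ = |v_a − v₁| = 0.18904 km/s.
Circular speed at r₂: v₂ = √(μ/r₂) = 1.04000 km/s.
Transfer-orbit speed at r₂: v_p = √[μ(2/r₂ − 1/a_t)] = 1.30833 km/s.
Second burn Δv₂ = |v₂ − v_p| = 0.26833 km/s.
Total Δv = Δv₁ + Δv₂ = 0.4574 km/s.

Δv = 0.457 km/s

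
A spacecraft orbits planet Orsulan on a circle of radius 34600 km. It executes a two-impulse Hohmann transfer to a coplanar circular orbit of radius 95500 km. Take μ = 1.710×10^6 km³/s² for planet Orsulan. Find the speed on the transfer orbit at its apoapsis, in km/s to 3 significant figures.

v = 3.09 km/s

Semi-major axis of the transfer orbit: a_t = (34600 + 95500)/2 = 65050 km.
The apoapsis of the transfer ellipse is at r = 95500 km.
Vis-viva: v = √[μ(2/r − 1/a_t)] = √[1.710×10^6 × (2/95500 − 1/65050)] = 3.086 km/s.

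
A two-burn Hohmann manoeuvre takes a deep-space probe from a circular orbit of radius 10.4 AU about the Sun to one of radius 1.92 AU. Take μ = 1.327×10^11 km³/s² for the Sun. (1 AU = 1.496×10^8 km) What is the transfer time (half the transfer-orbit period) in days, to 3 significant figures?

t = 2790 days

In km: r₁ = 10.4 × 1.496×10^8 = 1.55584×10^9 km; r₂ = 1.92 × 1.496×10^8 = 2.87232×10^8 km.
The Hohmann ellipse has a_t = (r₁ + r₂)/2 = 9.21536×10^8 km.
Half the transfer-orbit period gives t = π√(a_t³/μ) = 2.413×10^8 s.
Converting: 2.413×10^8 s ÷ 86400 s/day = 2790 days.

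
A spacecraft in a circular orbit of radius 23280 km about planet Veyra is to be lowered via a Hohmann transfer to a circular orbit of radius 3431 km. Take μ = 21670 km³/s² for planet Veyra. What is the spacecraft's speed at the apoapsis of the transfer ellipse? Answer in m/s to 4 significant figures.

v = 489.0 m/s

Semi-major axis of the transfer orbit: a_t = (23280 + 3431)/2 = 13355.5 km.
The apoapsis of the transfer ellipse is at r = 23280 km.
Applying v² = μ(2/r − 1/a_t): v = 0.4890 km/s.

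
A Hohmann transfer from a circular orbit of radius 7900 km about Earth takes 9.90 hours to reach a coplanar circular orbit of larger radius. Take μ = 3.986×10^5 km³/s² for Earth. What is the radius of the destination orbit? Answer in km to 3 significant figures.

Transfer time t = 9.90 hours = 35640 s, and t = π√(a_t³/μ).
So a_t = (μ t²/π²)^(1/3) = (3.986×10^5 × (35640)² / π²)^(1/3) = 37157 km.
Since a_t = (r₁ + r₂)/2, r₂ = 2a_t − r₁ = 2×37157 − 7900 = 66414 km.

r₂ = 66400 km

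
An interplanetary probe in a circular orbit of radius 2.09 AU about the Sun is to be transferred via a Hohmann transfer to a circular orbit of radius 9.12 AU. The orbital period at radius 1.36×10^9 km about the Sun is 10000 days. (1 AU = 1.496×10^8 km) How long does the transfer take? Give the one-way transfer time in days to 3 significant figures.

From Kepler's third law T² = 4π²r³/μ at r = 1.36×10^9 km, T = 10000 days = 10000 × 86400 s = 8.640×10^8 s: μ = 4π²r³/T² = 1.33030×10^11 km³/s².
In km: r₁ = 2.09 × 1.496×10^8 = 3.12664×10^8 km; r₂ = 9.12 × 1.496×10^8 = 1.364352×10^9 km.
Transfer-ellipse semi-major axis a_t = (r₁ + r₂)/2 = (3.12664×10^8 + 1.364352×10^9)/2 = 8.38508×10^8 km.
Transfer time t = π√(a_t³/μ) = π√((8.38508×10^8)³ / 1.33030×10^11) = 2.091×10^8 s.
Converting: 2.091×10^8 s ÷ 86400 s/day = 2420 days.

t = 2420 days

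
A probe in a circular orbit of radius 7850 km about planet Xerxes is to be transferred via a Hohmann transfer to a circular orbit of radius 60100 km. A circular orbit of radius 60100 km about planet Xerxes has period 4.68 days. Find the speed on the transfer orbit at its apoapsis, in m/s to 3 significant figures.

From Kepler's third law T² = 4π²r³/μ at r = 60100 km, T = 4.68 days = 4.68 × 86400 s = 4.04352×10^5 s: μ = 4π²r³/T² = 52416.0 km³/s².
The Hohmann ellipse has a_t = (r₁ + r₂)/2 = 33975 km.
At apoapsis, r = 60100 km.
Applying v² = μ(2/r − 1/a_t): v = 0.4489 km/s.

v = 449 m/s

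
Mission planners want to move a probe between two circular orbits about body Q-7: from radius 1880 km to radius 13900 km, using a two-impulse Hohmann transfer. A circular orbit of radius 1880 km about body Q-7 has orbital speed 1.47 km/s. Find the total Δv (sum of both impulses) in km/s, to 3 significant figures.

From the circular-orbit relation v² = μ/r at r = 1880 km: μ = v²r = (1.47)² × 1880 = 4062.49 km³/s².
The Hohmann ellipse has a_t = (r₁ + r₂)/2 = 7890 km.
Circular speed at r₁: v₁ = √(μ/r₁) = √(4062.49/1880) = 1.47000 km/s.
On the transfer ellipse at r₁, vis-viva equation gives v_p = √[μ(2/r₁ − 1/a_t)] = 1.95113 km/s.
First burn Δv₁ = |v_p − v₁| = 0.481130 km/s.
Circular speed at r₂: v₂ = √(μ/r₂) = 0.540616 km/s.
Transfer-orbit speed at r₂: v_a = √[μ(2/r₂ − 1/a_t)] = 0.263894 km/s.
Second burn Δv₂ = |v₂ − v_a| = 0.276722 km/s.
Δv = Δv₁ + Δv₂ = 0.481130 + 0.276722 = 0.7579 km/s.

Δv = 0.758 km/s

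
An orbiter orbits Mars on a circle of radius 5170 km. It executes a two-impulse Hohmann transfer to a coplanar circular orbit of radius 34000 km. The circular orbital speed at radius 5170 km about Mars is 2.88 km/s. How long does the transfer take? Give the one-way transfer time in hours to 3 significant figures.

t = 11.6 hours

From the circular-orbit relation v² = μ/r at r = 5170 km: μ = v²r = (2.88)² × 5170 = 42882.0 km³/s².
The Hohmann ellipse has a_t = (r₁ + r₂)/2 = 19585 km.
Half the transfer-orbit period gives t = π√(a_t³/μ) = 41581 s.
Converting: 41581 s ÷ 3600 s/hour = 11.6 hours.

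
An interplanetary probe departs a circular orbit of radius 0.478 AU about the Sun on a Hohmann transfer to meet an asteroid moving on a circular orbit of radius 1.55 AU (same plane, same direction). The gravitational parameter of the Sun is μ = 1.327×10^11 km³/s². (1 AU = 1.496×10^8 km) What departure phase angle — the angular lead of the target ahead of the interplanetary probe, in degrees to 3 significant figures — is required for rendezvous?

φ = 84.8°

In km: r₁ = 0.478 × 1.496×10^8 = 7.15088×10^7 km; r₂ = 1.55 × 1.496×10^8 = 2.3188×10^8 km.
Semi-major axis of the transfer orbit: a_t = (7.15088×10^7 + 2.3188×10^8)/2 = 1.516944×10^8 km.
The half-period of the transfer ellipse is t = π√(a_t³/μ) = 1.61127×10^7 s.
Target angular speed ω₂ = √(μ/r₂³) = 1.03167×10^-7 rad/s.
Angle swept by the target during transfer: ω₂·t = 1.6623 rad = 95.24°.
Arrival is 180° from departure on the ellipse, so φ = 180° − 95.24° = 84.8°.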